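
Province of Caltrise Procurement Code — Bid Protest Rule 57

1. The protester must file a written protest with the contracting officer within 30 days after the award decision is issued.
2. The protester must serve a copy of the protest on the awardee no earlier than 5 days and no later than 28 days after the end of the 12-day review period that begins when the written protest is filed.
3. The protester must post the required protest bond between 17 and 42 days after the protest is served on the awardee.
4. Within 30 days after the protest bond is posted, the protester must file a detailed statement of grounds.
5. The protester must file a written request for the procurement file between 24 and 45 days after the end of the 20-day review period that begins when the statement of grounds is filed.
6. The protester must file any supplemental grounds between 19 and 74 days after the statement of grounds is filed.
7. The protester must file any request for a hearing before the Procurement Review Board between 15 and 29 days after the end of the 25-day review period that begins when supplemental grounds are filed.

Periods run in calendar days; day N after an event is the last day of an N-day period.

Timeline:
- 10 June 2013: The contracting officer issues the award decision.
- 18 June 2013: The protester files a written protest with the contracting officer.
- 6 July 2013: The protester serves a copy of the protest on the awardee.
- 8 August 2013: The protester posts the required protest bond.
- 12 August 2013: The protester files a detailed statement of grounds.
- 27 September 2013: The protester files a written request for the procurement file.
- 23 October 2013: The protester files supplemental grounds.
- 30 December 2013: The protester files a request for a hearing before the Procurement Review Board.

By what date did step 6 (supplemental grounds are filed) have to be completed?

Step 6 runs from 12 August 2013, when the statement of grounds is filed. The window is 19–74 days after 12 August 2013; it closes on 25 October 2013.

25 October 2013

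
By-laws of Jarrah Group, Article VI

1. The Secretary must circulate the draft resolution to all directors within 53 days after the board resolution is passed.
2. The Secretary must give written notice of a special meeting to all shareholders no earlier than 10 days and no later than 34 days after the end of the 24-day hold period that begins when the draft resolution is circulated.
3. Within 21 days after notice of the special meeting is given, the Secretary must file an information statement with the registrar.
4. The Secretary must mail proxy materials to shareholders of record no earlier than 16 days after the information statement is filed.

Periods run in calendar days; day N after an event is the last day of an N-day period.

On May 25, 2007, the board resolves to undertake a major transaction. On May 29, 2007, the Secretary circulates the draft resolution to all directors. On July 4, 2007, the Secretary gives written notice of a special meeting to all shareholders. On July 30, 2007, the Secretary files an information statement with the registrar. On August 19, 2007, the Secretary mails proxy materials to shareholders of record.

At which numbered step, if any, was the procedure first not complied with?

(1) due by May 25, 2007 + 53 days = July 17, 2007; May 29, 2007 is within that limit.
(2) the permitted window runs from June 22, 2007 + 10 = July 2, 2007 to June 22, 2007 + 34 = July 26, 2007; done July 4, 2007 — within the window.
(3) due by July 4, 2007 + 21 days = July 25, 2007; done July 30, 2007 — 5 days late.

Step 3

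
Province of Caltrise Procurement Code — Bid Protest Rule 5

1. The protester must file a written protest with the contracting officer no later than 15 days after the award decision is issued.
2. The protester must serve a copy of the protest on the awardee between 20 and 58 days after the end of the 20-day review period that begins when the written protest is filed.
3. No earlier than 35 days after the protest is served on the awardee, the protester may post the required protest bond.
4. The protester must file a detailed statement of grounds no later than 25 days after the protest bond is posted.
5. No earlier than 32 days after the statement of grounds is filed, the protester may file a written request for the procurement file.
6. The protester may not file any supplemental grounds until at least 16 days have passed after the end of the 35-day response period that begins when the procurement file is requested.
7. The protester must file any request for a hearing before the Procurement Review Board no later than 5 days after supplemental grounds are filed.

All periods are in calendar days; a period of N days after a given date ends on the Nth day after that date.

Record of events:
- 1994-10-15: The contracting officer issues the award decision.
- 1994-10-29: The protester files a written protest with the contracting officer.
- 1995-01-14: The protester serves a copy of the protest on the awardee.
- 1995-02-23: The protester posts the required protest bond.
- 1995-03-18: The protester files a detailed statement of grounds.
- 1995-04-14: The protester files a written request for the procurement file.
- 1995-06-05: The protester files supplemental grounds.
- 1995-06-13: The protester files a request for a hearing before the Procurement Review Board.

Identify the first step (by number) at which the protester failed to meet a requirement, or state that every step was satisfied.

Step 5

Step 1: 15 days after 1994-10-15 (when the award decision is issued) is 1994-10-30; done 1994-10-29 — timely.
Step 2: the window is 20–58 days after 1994-11-18 (end of the 20-day review period, which began when the written protest is filed on 1994-10-29), so 1994-12-08 through 1995-01-15; done 1995-01-14 — within the window.
Step 3: the earliest permitted date is 35 days after 1995-01-14 (when the protest is served on the awardee), i.e. 1995-02-18; 1995-02-23 is on or after that date.
Step 4: 25 days after 1995-02-23 (when the protest bond is posted) is 1995-03-20; 1995-03-18 is within that limit.
Step 5: the earliest permitted date is 32 days after 1995-03-18 (when the statement of grounds is filed), i.e. 1995-04-19; acted on 1995-04-14, 5 days prematurely.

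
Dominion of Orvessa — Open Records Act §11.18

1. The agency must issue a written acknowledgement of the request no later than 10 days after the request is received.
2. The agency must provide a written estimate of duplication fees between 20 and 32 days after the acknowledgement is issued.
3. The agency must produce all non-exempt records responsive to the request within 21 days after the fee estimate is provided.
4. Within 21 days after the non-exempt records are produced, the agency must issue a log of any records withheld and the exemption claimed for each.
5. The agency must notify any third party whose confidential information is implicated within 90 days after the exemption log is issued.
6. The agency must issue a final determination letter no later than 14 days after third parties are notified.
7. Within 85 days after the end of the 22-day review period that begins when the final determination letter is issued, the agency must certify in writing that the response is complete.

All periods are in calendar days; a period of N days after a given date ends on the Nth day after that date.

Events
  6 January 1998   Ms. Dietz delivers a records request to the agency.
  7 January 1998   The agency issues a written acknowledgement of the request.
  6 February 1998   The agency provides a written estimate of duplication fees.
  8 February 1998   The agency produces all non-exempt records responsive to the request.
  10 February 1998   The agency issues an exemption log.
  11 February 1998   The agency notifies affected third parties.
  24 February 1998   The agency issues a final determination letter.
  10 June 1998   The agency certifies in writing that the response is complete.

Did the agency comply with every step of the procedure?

(1) due by 6 January 1998 + 10 days = 16 January 1998; completed 7 January 1998, before the deadline.
(2) the permitted window runs from 7 January 1998 + 20 = 27 January 1998 to 7 January 1998 + 32 = 8 February 1998; done 6 February 1998 — within the window.
(3) due by 6 February 1998 + 21 days = 27 February 1998; completed 8 February 1998, before the deadline.
(4) due by 8 February 1998 + 21 days = 1 March 1998; done 10 February 1998 — timely.
(5) due by 10 February 1998 + 90 days = 11 May 1998; done 11 February 1998 — timely.
(6) due by 11 February 1998 + 14 days = 25 February 1998; done 24 February 1998 — timely.
(7) due by 18 March 1998 + 85 days = 11 June 1998; 10 June 1998 is within that limit.

Yes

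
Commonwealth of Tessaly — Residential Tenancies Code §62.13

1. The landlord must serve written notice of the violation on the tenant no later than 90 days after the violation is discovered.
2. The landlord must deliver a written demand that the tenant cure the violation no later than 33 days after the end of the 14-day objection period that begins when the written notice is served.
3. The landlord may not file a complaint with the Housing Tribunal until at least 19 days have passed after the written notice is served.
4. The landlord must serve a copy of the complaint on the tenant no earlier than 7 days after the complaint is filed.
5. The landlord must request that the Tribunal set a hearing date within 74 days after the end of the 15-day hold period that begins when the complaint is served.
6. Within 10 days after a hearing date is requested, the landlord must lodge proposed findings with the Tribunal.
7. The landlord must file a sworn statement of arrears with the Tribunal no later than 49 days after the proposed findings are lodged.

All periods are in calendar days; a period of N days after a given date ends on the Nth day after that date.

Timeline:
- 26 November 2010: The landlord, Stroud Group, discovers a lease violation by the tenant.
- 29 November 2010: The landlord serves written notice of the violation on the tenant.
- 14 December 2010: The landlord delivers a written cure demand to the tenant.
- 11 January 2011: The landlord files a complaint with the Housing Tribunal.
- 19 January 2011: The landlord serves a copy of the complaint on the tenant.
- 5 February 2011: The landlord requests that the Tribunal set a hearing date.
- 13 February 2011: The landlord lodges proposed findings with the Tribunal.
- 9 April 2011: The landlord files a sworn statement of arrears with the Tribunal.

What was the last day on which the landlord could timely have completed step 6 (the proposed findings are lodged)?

Step 6 runs from 5 February 2011, when a hearing date is requested. 10 days after 5 February 2011 is 15 February 2011.

15 February 2011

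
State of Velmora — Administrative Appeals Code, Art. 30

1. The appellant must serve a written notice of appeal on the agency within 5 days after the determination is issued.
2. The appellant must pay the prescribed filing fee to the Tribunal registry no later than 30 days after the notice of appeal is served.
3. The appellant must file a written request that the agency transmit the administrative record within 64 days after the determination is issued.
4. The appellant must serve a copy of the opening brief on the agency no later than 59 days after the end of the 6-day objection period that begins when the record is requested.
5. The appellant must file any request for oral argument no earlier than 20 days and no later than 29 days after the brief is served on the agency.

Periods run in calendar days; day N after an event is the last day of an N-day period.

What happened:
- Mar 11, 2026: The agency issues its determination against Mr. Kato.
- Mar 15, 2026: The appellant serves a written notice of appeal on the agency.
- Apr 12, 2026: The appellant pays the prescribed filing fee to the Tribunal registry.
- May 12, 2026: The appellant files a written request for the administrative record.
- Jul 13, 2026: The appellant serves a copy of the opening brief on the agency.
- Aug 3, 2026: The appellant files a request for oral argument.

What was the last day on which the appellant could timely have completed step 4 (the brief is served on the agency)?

Jul 16, 2026

The record is requested on May 12, 2026; the 6-day objection period therefore ends May 18, 2026, and step 4 runs from that date. 59 days after May 18, 2026 is Jul 16, 2026.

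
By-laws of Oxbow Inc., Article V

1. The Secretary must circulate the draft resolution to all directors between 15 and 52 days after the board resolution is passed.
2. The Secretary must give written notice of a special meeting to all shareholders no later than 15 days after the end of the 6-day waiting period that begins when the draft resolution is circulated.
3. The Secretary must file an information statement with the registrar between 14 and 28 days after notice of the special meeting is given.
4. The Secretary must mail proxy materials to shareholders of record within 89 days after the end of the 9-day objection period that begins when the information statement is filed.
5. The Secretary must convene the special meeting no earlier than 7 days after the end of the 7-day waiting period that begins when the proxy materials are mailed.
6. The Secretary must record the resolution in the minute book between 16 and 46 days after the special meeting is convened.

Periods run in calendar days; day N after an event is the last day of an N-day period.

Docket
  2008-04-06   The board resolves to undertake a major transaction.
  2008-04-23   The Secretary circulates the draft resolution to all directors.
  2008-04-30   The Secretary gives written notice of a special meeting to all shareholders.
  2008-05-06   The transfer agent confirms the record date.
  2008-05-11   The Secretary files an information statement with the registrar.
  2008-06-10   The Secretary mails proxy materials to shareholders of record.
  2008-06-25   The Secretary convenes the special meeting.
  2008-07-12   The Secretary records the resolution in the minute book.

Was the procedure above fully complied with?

No

(1) the permitted window runs from 2008-04-06 + 15 = 2008-04-21 to 2008-04-06 + 52 = 2008-05-28; done 2008-04-23, which is between those dates.
(2) due by 2008-04-29 + 15 days = 2008-05-14; completed 2008-04-30, before the deadline.
(3) the permitted window runs from 2008-04-30 + 14 = 2008-05-14 to 2008-04-30 + 28 = 2008-05-28; 2008-05-11 is 3 days too early.
The analysis stops there.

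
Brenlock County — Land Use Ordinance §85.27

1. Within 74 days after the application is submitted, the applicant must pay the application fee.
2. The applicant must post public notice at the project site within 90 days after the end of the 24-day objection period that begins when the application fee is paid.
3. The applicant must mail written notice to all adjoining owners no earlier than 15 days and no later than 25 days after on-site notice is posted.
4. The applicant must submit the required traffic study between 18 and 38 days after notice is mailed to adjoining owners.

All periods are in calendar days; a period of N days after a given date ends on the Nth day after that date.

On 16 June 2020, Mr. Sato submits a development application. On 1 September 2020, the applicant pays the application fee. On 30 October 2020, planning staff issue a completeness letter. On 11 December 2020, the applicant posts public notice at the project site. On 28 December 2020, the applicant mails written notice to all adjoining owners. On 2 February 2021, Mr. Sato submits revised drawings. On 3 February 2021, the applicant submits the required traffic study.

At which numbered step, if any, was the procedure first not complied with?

Step 1 — counting 74 days from 16 June 2020 (when the application is submitted) gives a deadline of 29 August 2020; 1 September 2020 misses that deadline by 3 days.

Step 1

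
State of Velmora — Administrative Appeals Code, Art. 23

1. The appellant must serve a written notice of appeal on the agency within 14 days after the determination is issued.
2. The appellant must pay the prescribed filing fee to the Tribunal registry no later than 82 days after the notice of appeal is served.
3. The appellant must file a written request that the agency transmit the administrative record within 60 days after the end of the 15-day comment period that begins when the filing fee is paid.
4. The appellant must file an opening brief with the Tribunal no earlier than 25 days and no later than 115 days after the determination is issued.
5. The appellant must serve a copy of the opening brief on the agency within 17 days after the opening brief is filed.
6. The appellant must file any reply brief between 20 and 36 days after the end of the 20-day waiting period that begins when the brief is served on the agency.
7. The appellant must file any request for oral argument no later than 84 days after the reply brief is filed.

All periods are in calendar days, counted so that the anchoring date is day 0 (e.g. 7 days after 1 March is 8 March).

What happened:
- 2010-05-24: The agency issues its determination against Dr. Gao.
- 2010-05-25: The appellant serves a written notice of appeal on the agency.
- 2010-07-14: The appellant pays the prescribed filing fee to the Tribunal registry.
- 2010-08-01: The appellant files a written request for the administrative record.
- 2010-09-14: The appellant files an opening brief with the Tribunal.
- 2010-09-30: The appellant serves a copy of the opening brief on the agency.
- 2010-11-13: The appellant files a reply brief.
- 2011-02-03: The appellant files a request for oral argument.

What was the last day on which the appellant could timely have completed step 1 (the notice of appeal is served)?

Step 1 runs from 2010-05-24, when the determination is issued. 14 days after 2010-05-24 is 2010-06-07.

2010-06-07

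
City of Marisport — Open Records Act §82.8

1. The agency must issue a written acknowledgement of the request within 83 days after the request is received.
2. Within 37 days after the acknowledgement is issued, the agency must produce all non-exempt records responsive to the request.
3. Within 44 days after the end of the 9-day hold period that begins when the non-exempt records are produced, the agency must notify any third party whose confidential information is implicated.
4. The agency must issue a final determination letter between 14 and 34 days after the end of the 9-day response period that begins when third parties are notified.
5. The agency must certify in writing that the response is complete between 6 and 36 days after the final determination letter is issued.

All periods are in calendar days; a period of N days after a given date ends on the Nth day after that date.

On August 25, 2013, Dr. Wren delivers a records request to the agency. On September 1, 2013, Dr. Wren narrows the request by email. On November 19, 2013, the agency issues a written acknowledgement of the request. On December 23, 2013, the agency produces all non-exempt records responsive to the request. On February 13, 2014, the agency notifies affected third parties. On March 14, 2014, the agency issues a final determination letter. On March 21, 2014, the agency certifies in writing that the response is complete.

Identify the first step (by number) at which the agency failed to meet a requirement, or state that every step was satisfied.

Step 1

Step 1: 83 days after August 25, 2013 (when the request is received) is November 16, 2013; not done until November 19, 2013, 3 days after the deadline.
The analysis stops there.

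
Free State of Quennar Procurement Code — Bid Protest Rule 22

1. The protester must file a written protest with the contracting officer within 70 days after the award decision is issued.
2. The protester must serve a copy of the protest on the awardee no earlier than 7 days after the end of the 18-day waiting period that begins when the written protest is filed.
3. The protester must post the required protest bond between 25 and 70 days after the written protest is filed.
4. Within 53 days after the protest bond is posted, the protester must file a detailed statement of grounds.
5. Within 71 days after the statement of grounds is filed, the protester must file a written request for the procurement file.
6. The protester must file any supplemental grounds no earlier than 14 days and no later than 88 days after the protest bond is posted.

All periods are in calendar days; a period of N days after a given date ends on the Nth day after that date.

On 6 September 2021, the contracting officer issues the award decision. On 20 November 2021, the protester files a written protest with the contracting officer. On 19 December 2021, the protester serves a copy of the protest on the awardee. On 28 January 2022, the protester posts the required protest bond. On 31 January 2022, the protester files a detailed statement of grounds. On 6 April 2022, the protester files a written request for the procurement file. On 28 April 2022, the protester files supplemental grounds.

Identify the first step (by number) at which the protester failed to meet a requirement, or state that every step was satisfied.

Step 1 — counting 70 days from 6 September 2021 (when the award decision is issued) gives a deadline of 15 November 2021; done 20 November 2021 — 5 days late.

Step 1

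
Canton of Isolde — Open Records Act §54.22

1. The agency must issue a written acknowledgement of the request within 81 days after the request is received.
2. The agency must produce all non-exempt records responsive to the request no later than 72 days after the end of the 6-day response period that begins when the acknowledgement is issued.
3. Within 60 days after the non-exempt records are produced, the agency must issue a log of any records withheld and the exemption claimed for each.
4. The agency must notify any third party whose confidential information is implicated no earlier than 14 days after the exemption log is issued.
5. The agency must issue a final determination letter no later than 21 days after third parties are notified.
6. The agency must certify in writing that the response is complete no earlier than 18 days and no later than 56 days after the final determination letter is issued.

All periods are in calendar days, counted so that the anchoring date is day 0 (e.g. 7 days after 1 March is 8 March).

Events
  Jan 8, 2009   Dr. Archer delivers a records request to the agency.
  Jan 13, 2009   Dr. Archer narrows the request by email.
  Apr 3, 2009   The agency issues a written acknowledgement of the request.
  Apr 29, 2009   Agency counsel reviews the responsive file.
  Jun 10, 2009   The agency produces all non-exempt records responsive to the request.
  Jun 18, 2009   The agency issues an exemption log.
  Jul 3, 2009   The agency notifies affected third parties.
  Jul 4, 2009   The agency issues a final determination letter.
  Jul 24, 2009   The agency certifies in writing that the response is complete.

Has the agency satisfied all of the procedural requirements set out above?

(1) due by Jan 8, 2009 + 81 days = Mar 30, 2009; not done until Apr 3, 2009, 4 days after the deadline.

No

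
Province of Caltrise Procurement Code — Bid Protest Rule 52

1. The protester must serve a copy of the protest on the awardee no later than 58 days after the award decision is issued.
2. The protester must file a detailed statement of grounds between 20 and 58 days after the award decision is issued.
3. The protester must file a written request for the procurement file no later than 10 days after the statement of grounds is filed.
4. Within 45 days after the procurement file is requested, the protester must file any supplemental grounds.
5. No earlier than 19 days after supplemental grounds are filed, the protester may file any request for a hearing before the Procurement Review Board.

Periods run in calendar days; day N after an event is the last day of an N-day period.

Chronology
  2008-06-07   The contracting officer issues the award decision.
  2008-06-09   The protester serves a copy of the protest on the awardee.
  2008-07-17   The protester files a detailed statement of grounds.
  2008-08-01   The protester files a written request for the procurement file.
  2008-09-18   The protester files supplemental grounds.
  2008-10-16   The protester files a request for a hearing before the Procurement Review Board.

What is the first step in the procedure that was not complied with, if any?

(1) due by 2008-06-07 + 58 days = 2008-08-04; 2008-06-09 is within that limit.
(2) the permitted window runs from 2008-06-07 + 20 = 2008-06-27 to 2008-06-07 + 58 = 2008-08-04; done 2008-07-17, which is between those dates.
(3) due by 2008-07-17 + 10 days = 2008-07-27; 2008-08-01 misses that deadline by 5 days.

Step 3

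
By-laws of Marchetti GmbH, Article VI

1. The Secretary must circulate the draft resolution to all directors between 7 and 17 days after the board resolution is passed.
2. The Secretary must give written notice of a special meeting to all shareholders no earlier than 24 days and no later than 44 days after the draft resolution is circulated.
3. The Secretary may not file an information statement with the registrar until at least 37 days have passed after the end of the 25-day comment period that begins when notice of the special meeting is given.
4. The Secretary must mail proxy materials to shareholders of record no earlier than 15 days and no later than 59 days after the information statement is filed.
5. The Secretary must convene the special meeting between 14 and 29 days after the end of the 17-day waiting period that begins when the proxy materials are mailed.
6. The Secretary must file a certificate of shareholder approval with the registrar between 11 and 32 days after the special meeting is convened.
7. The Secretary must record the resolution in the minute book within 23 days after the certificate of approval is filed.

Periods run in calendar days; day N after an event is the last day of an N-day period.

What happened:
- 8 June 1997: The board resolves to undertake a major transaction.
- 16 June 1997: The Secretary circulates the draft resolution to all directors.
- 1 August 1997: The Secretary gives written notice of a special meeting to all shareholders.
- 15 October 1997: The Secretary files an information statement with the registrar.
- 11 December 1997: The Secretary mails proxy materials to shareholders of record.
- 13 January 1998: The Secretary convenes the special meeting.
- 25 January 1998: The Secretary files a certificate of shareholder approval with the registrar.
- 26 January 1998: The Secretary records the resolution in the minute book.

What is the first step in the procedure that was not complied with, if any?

Step 2

(1) the permitted window runs from 8 June 1997 + 7 = 15 June 1997 to 8 June 1997 + 17 = 25 June 1997; done 16 June 1997 — within the window.
(2) the permitted window runs from 16 June 1997 + 24 = 10 July 1997 to 16 June 1997 + 44 = 30 July 1997; done 1 August 1997 — 2 days after the window closed.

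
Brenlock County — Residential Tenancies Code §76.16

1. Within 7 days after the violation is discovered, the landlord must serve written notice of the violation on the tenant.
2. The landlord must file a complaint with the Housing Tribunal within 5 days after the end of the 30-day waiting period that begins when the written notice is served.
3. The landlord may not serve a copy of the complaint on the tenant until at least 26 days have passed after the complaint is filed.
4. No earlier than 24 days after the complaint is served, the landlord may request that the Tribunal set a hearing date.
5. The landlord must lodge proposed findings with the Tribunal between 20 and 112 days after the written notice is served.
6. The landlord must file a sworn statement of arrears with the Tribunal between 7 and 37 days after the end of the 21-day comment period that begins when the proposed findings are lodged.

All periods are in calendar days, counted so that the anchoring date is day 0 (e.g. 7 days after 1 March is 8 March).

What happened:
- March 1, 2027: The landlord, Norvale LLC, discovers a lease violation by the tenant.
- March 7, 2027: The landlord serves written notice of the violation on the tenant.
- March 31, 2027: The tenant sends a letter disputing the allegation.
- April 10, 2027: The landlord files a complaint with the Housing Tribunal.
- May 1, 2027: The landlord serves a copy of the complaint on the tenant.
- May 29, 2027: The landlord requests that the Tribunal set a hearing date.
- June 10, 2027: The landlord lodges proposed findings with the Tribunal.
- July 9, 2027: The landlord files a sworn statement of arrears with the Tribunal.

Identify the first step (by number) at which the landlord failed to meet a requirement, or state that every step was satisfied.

Step 3

Step 1 — counting 7 days from March 1, 2027 (when the violation is discovered) gives a deadline of March 8, 2027; done March 7, 2027 — timely.
Step 2 — counting 5 days from April 6, 2027 (end of the 30-day waiting period, which began when the written notice is served on March 7, 2027) gives a deadline of April 11, 2027; completed April 10, 2027, before the deadline.
Step 3 — must wait 26 days from April 10, 2027 (when the complaint is filed), so not before May 6, 2027; May 1, 2027 is 5 days before the earliest permitted date.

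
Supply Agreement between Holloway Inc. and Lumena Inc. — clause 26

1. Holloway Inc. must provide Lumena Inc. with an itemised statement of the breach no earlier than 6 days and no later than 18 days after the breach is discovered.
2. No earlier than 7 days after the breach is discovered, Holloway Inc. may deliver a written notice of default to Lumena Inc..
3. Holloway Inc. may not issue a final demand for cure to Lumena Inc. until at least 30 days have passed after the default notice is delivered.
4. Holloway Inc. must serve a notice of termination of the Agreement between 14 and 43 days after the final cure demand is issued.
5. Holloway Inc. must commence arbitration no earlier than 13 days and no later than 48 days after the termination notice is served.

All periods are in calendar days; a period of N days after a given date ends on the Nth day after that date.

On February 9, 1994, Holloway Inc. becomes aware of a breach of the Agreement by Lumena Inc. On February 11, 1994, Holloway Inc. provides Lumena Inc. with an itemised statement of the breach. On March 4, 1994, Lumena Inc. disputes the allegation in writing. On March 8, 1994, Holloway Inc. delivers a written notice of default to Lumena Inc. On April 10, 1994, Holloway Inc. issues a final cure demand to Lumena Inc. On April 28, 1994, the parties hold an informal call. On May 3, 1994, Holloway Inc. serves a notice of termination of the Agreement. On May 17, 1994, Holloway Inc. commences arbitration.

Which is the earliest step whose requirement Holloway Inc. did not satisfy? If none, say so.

Step 1: the window is 6–18 days after February 9, 1994 (when the breach is discovered), so February 15, 1994 through February 27, 1994; done February 11, 1994 — 4 days before the window opened.
That is the first point of non-compliance.

Step 1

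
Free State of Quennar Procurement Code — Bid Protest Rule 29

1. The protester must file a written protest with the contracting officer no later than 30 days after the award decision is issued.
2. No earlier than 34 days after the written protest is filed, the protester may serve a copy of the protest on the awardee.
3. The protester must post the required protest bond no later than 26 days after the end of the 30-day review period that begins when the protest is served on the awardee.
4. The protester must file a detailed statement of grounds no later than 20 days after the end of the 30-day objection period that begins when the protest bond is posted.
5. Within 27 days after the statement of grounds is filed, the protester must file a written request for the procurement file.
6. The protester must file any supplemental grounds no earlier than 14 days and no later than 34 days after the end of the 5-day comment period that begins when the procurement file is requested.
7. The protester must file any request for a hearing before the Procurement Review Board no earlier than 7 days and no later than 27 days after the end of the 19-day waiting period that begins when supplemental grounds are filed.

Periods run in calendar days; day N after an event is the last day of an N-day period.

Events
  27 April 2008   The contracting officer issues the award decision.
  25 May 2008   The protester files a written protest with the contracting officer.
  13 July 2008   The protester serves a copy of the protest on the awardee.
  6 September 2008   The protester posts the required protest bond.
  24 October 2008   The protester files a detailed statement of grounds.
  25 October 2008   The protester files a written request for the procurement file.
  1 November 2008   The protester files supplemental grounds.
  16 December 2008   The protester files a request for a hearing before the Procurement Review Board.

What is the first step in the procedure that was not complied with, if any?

Step 1 — counting 30 days from 27 April 2008 (when the award decision is issued) gives a deadline of 27 May 2008; done 25 May 2008 — timely.
Step 2 — must wait 34 days from 25 May 2008 (when the written protest is filed), so not before 28 June 2008; done 13 July 2008, after the minimum wait.
Step 3 — counting 26 days from 12 August 2008 (end of the 30-day review period, which began when the protest is served on the awardee on 13 July 2008) gives a deadline of 7 September 2008; 6 September 2008 is within that limit.
Step 4 — counting 20 days from 6 October 2008 (end of the 30-day objection period, which began when the protest bond is posted on 6 September 2008) gives a deadline of 26 October 2008; done 24 October 2008 — timely.
Step 5 — counting 27 days from 24 October 2008 (when the statement of grounds is filed) gives a deadline of 20 November 2008; 25 October 2008 is within that limit.
Step 6 — 14 and 34 days from 30 October 2008 (end of the 5-day comment period, which began when the procurement file is requested on 25 October 2008) are 13 November 2008 and 3 December 2008 respectively; done 1 November 2008 — 12 days before the window opened.
Later steps need not be reached.

Step 6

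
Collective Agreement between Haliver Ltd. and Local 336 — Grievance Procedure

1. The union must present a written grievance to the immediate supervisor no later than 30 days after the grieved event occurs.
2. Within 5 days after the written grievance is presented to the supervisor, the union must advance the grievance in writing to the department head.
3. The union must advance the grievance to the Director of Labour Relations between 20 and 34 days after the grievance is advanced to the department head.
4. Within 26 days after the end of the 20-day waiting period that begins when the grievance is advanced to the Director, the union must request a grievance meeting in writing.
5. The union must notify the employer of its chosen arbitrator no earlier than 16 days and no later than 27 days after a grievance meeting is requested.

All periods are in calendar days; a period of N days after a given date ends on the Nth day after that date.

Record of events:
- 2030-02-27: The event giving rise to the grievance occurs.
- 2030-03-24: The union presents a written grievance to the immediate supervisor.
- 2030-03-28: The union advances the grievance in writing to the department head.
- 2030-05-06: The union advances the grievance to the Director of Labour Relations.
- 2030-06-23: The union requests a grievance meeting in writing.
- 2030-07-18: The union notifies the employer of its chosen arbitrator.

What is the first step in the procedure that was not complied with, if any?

Step 3

(1) due by 2030-02-27 + 30 days = 2030-03-29; 2030-03-24 is within that limit.
(2) due by 2030-03-24 + 5 days = 2030-03-29; done 2030-03-28 — timely.
(3) the permitted window runs from 2030-03-28 + 20 = 2030-04-17 to 2030-03-28 + 34 = 2030-05-01; done 2030-05-06 — 5 days after the window closed.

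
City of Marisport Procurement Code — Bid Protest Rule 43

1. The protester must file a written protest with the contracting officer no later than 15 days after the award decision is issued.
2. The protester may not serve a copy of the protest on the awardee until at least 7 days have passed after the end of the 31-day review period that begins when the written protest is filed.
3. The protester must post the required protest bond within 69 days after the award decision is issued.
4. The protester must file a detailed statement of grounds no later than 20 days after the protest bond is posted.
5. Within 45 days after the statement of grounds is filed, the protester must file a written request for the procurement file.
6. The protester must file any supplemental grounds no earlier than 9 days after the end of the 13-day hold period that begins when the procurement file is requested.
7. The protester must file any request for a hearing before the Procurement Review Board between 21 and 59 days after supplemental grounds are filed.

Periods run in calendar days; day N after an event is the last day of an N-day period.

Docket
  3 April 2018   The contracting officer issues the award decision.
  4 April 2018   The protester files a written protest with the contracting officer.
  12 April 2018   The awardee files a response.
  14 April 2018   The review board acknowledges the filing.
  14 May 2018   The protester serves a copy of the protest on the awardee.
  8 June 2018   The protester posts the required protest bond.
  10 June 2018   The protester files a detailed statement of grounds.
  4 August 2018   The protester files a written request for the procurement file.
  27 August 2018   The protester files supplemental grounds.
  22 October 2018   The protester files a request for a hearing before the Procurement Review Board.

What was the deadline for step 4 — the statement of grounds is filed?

Step 4 runs from 8 June 2018, when the protest bond is posted. 20 days after 8 June 2018 is 28 June 2018.

28 June 2018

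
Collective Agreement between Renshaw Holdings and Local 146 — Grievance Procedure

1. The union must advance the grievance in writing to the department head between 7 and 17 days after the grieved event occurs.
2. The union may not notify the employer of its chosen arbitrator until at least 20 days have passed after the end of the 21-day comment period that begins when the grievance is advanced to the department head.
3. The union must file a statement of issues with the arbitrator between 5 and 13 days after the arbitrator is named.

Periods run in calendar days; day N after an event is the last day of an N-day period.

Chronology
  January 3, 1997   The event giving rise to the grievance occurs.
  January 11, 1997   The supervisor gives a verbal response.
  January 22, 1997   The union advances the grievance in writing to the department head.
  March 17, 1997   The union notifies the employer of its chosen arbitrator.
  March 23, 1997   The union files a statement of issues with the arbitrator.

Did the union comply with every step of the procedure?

Step 1: the window is 7–17 days after January 3, 1997 (when the grieved event occurs), so January 10, 1997 through January 20, 1997; done January 22, 1997 — 2 days after the window closed.

No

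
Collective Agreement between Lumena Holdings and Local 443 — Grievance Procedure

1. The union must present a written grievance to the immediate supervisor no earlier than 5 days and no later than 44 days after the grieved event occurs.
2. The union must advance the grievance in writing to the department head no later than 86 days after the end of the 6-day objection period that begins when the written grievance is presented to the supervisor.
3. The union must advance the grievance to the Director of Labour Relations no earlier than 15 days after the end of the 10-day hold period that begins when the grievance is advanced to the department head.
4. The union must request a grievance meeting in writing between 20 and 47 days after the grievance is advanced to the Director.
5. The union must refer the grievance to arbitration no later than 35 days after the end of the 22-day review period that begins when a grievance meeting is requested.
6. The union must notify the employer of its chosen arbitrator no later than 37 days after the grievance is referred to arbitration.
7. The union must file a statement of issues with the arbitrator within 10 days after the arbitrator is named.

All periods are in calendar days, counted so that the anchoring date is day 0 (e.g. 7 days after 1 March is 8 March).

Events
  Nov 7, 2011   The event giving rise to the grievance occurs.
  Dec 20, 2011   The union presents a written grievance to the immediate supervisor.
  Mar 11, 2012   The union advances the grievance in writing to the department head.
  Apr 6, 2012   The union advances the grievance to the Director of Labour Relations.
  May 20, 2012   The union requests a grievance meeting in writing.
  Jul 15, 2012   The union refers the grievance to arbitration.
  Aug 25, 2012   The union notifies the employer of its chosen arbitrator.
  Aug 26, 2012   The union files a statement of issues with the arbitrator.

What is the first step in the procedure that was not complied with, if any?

Step 6

Step 1: the window is 5–44 days after Nov 7, 2011 (when the grieved event occurs), so Nov 12, 2011 through Dec 21, 2011; done Dec 20, 2011, which is between those dates.
Step 2: 86 days after Dec 26, 2011 (end of the 6-day objection period, which began when the written grievance is presented to the supervisor on Dec 20, 2011) is Mar 21, 2012; done Mar 11, 2012 — timely.
Step 3: the earliest permitted date is 15 days after Mar 21, 2012 (end of the 10-day hold period, which began when the grievance is advanced to the department head on Mar 11, 2012), i.e. Apr 5, 2012; done Apr 6, 2012 — permitted.
Step 4: the window is 20–47 days after Apr 6, 2012 (when the grievance is advanced to the Director), so Apr 26, 2012 through May 23, 2012; May 20, 2012 falls inside that range.
Step 5: 35 days after Jun 11, 2012 (end of the 22-day review period, which began when a grievance meeting is requested on May 20, 2012) is Jul 16, 2012; completed Jul 15, 2012, before the deadline.
Step 6: 37 days after Jul 15, 2012 (when the grievance is referred to arbitration) is Aug 21, 2012; Aug 25, 2012 misses that deadline by 4 days.
Later steps need not be reached.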